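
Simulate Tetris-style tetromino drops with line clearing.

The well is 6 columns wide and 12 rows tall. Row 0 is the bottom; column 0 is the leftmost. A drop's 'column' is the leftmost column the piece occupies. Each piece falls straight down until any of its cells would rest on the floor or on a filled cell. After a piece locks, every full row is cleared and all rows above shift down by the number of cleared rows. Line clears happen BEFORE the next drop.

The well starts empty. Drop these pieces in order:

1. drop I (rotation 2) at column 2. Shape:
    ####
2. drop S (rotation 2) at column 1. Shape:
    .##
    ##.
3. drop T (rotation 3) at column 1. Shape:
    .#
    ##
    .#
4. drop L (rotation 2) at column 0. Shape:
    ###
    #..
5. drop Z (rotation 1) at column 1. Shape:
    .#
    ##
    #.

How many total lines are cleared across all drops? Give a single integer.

Drop 1: I rot2 at col 2 lands with bottom-row=0; cleared 0 line(s) (total 0); column heights now [0 0 1 1 1 1], max=1
Drop 2: S rot2 at col 1 lands with bottom-row=1; cleared 0 line(s) (total 0); column heights now [0 2 3 3 1 1], max=3
Drop 3: T rot3 at col 1 lands with bottom-row=3; cleared 0 line(s) (total 0); column heights now [0 5 6 3 1 1], max=6
Drop 4: L rot2 at col 0 lands with bottom-row=5; cleared 0 line(s) (total 0); column heights now [7 7 7 3 1 1], max=7
Drop 5: Z rot1 at col 1 lands with bottom-row=7; cleared 0 line(s) (total 0); column heights now [7 9 10 3 1 1], max=10

Answer: 0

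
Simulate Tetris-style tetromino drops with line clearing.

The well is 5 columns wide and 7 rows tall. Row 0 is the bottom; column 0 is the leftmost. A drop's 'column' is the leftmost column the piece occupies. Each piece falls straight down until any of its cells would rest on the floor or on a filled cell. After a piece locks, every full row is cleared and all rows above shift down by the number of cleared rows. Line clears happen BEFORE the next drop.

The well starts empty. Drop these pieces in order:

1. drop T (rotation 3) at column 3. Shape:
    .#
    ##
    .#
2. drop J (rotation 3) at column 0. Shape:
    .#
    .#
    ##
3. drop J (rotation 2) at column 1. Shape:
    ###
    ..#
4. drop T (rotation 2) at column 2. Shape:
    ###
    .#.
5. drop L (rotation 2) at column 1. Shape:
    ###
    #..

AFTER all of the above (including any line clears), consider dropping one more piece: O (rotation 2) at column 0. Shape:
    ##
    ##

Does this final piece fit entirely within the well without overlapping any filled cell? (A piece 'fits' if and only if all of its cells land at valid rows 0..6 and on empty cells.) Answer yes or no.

Answer: no

Derivation:
Drop 1: T rot3 at col 3 lands with bottom-row=0; cleared 0 line(s) (total 0); column heights now [0 0 0 2 3], max=3
Drop 2: J rot3 at col 0 lands with bottom-row=0; cleared 0 line(s) (total 0); column heights now [1 3 0 2 3], max=3
Drop 3: J rot2 at col 1 lands with bottom-row=2; cleared 0 line(s) (total 0); column heights now [1 4 4 4 3], max=4
Drop 4: T rot2 at col 2 lands with bottom-row=4; cleared 0 line(s) (total 0); column heights now [1 4 6 6 6], max=6
Drop 5: L rot2 at col 1 lands with bottom-row=5; cleared 0 line(s) (total 0); column heights now [1 7 7 7 6], max=7
Test piece O rot2 at col 0 (width 2): heights before test = [1 7 7 7 6]; fits = False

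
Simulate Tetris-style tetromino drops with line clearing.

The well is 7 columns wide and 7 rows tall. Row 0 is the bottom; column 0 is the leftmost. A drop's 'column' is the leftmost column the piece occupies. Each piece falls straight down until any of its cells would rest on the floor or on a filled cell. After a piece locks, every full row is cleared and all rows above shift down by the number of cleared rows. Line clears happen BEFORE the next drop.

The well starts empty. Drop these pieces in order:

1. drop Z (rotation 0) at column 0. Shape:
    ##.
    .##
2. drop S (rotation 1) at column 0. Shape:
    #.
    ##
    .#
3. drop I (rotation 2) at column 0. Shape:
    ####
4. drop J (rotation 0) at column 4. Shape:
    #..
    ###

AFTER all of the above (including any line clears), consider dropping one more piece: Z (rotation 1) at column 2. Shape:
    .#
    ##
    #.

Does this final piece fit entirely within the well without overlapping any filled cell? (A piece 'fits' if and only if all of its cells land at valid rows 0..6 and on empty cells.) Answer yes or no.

Answer: no

Derivation:
Drop 1: Z rot0 at col 0 lands with bottom-row=0; cleared 0 line(s) (total 0); column heights now [2 2 1 0 0 0 0], max=2
Drop 2: S rot1 at col 0 lands with bottom-row=2; cleared 0 line(s) (total 0); column heights now [5 4 1 0 0 0 0], max=5
Drop 3: I rot2 at col 0 lands with bottom-row=5; cleared 0 line(s) (total 0); column heights now [6 6 6 6 0 0 0], max=6
Drop 4: J rot0 at col 4 lands with bottom-row=0; cleared 0 line(s) (total 0); column heights now [6 6 6 6 2 1 1], max=6
Test piece Z rot1 at col 2 (width 2): heights before test = [6 6 6 6 2 1 1]; fits = False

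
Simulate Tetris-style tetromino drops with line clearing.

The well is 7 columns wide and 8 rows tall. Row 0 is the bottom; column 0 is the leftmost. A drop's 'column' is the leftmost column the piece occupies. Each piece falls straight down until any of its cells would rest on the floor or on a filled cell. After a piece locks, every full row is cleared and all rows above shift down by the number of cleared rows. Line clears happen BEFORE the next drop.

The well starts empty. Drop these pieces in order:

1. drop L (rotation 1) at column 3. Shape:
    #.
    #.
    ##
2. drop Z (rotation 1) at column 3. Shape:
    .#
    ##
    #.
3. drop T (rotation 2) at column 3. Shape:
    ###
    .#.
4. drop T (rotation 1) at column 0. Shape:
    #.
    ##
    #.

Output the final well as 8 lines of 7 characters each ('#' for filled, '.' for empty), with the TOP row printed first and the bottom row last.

Answer: ...###.
....#..
....#..
...##..
...#...
#..#...
##.#...
#..##..

Derivation:
Drop 1: L rot1 at col 3 lands with bottom-row=0; cleared 0 line(s) (total 0); column heights now [0 0 0 3 1 0 0], max=3
Drop 2: Z rot1 at col 3 lands with bottom-row=3; cleared 0 line(s) (total 0); column heights now [0 0 0 5 6 0 0], max=6
Drop 3: T rot2 at col 3 lands with bottom-row=6; cleared 0 line(s) (total 0); column heights now [0 0 0 8 8 8 0], max=8
Drop 4: T rot1 at col 0 lands with bottom-row=0; cleared 0 line(s) (total 0); column heights now [3 2 0 8 8 8 0], max=8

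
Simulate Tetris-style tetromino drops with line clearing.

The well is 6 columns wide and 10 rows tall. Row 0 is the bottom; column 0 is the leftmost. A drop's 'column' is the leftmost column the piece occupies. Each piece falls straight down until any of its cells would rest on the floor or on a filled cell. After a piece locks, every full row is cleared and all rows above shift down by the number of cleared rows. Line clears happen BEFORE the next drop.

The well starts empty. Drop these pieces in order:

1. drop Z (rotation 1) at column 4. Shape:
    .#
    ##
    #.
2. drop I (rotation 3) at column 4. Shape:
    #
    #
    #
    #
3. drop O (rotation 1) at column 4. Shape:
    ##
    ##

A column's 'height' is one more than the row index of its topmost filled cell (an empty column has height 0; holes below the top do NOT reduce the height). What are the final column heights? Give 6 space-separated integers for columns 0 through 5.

Drop 1: Z rot1 at col 4 lands with bottom-row=0; cleared 0 line(s) (total 0); column heights now [0 0 0 0 2 3], max=3
Drop 2: I rot3 at col 4 lands with bottom-row=2; cleared 0 line(s) (total 0); column heights now [0 0 0 0 6 3], max=6
Drop 3: O rot1 at col 4 lands with bottom-row=6; cleared 0 line(s) (total 0); column heights now [0 0 0 0 8 8], max=8

Answer: 0 0 0 0 8 8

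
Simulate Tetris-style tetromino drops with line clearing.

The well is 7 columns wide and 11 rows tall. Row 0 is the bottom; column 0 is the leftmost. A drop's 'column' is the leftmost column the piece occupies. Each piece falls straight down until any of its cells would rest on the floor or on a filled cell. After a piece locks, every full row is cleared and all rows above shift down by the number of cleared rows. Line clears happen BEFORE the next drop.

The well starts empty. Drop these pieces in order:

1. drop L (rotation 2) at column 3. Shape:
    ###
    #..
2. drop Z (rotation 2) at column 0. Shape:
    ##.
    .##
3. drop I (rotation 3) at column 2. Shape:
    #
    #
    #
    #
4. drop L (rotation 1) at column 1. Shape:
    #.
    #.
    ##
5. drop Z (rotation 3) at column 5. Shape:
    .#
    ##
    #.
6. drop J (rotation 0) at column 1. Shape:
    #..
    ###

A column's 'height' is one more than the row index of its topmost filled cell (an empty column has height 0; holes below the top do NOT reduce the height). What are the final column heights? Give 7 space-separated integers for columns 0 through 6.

Answer: 2 10 9 9 2 4 5

Derivation:
Drop 1: L rot2 at col 3 lands with bottom-row=0; cleared 0 line(s) (total 0); column heights now [0 0 0 2 2 2 0], max=2
Drop 2: Z rot2 at col 0 lands with bottom-row=0; cleared 0 line(s) (total 0); column heights now [2 2 1 2 2 2 0], max=2
Drop 3: I rot3 at col 2 lands with bottom-row=1; cleared 0 line(s) (total 0); column heights now [2 2 5 2 2 2 0], max=5
Drop 4: L rot1 at col 1 lands with bottom-row=5; cleared 0 line(s) (total 0); column heights now [2 8 6 2 2 2 0], max=8
Drop 5: Z rot3 at col 5 lands with bottom-row=2; cleared 0 line(s) (total 0); column heights now [2 8 6 2 2 4 5], max=8
Drop 6: J rot0 at col 1 lands with bottom-row=8; cleared 0 line(s) (total 0); column heights now [2 10 9 9 2 4 5], max=10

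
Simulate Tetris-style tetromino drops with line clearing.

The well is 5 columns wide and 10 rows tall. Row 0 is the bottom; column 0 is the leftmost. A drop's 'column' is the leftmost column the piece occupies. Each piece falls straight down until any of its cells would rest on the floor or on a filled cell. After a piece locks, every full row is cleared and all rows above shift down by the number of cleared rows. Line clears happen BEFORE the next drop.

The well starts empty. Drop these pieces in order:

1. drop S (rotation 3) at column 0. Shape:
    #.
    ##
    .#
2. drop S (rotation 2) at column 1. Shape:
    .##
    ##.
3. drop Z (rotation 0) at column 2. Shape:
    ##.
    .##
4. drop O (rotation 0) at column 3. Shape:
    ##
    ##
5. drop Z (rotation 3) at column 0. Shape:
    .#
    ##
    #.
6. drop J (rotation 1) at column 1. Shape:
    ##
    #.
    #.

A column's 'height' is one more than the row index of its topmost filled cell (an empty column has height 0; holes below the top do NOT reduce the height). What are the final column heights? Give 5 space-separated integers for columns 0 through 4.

Drop 1: S rot3 at col 0 lands with bottom-row=0; cleared 0 line(s) (total 0); column heights now [3 2 0 0 0], max=3
Drop 2: S rot2 at col 1 lands with bottom-row=2; cleared 0 line(s) (total 0); column heights now [3 3 4 4 0], max=4
Drop 3: Z rot0 at col 2 lands with bottom-row=4; cleared 0 line(s) (total 0); column heights now [3 3 6 6 5], max=6
Drop 4: O rot0 at col 3 lands with bottom-row=6; cleared 0 line(s) (total 0); column heights now [3 3 6 8 8], max=8
Drop 5: Z rot3 at col 0 lands with bottom-row=3; cleared 0 line(s) (total 0); column heights now [5 6 6 8 8], max=8
Drop 6: J rot1 at col 1 lands with bottom-row=6; cleared 0 line(s) (total 0); column heights now [5 9 9 8 8], max=9

Answer: 5 9 9 8 8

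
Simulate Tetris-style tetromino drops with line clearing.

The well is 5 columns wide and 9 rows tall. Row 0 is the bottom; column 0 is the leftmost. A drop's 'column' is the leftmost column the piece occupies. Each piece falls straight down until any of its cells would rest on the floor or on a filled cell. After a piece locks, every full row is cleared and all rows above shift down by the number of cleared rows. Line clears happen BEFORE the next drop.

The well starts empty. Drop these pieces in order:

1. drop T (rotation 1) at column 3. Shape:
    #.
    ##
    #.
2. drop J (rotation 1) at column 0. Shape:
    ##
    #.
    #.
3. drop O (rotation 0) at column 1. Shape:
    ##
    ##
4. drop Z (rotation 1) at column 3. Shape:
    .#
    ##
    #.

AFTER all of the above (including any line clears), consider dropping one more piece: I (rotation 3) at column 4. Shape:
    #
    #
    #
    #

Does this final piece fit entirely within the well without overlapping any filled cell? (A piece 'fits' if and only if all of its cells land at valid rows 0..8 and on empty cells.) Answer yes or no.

Drop 1: T rot1 at col 3 lands with bottom-row=0; cleared 0 line(s) (total 0); column heights now [0 0 0 3 2], max=3
Drop 2: J rot1 at col 0 lands with bottom-row=0; cleared 0 line(s) (total 0); column heights now [3 3 0 3 2], max=3
Drop 3: O rot0 at col 1 lands with bottom-row=3; cleared 0 line(s) (total 0); column heights now [3 5 5 3 2], max=5
Drop 4: Z rot1 at col 3 lands with bottom-row=3; cleared 0 line(s) (total 0); column heights now [3 5 5 5 6], max=6
Test piece I rot3 at col 4 (width 1): heights before test = [3 5 5 5 6]; fits = False

Answer: no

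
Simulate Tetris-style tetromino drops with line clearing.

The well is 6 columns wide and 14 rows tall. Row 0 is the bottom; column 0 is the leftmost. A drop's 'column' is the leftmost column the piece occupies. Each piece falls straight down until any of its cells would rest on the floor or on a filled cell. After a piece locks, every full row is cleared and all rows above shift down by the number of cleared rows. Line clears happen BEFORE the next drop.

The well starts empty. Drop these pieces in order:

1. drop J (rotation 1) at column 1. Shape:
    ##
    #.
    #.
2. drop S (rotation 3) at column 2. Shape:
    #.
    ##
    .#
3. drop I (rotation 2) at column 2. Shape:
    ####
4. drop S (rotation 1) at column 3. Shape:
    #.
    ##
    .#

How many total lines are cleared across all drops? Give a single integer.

Drop 1: J rot1 at col 1 lands with bottom-row=0; cleared 0 line(s) (total 0); column heights now [0 3 3 0 0 0], max=3
Drop 2: S rot3 at col 2 lands with bottom-row=2; cleared 0 line(s) (total 0); column heights now [0 3 5 4 0 0], max=5
Drop 3: I rot2 at col 2 lands with bottom-row=5; cleared 0 line(s) (total 0); column heights now [0 3 6 6 6 6], max=6
Drop 4: S rot1 at col 3 lands with bottom-row=6; cleared 0 line(s) (total 0); column heights now [0 3 6 9 8 6], max=9

Answer: 0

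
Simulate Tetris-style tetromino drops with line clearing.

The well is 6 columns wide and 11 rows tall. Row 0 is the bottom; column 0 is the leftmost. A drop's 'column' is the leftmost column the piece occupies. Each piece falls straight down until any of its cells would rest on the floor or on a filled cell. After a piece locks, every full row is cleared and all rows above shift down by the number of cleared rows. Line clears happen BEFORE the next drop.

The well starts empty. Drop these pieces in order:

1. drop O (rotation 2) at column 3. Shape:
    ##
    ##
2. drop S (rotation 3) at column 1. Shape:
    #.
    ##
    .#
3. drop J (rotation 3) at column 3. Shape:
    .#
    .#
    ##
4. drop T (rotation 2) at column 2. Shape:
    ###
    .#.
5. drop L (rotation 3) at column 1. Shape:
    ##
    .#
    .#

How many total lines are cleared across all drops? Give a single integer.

Drop 1: O rot2 at col 3 lands with bottom-row=0; cleared 0 line(s) (total 0); column heights now [0 0 0 2 2 0], max=2
Drop 2: S rot3 at col 1 lands with bottom-row=0; cleared 0 line(s) (total 0); column heights now [0 3 2 2 2 0], max=3
Drop 3: J rot3 at col 3 lands with bottom-row=2; cleared 0 line(s) (total 0); column heights now [0 3 2 3 5 0], max=5
Drop 4: T rot2 at col 2 lands with bottom-row=4; cleared 0 line(s) (total 0); column heights now [0 3 6 6 6 0], max=6
Drop 5: L rot3 at col 1 lands with bottom-row=6; cleared 0 line(s) (total 0); column heights now [0 9 9 6 6 0], max=9

Answer: 0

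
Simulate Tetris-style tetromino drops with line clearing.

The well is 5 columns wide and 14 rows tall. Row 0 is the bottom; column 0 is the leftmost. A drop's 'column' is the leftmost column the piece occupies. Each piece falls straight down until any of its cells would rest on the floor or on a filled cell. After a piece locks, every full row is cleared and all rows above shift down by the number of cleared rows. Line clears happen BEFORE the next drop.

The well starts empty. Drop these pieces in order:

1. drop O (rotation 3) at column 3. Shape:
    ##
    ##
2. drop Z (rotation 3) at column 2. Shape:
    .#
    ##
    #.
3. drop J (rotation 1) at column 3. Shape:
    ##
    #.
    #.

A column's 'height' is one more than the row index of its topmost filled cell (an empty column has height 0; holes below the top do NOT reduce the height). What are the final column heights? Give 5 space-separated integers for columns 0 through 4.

Drop 1: O rot3 at col 3 lands with bottom-row=0; cleared 0 line(s) (total 0); column heights now [0 0 0 2 2], max=2
Drop 2: Z rot3 at col 2 lands with bottom-row=1; cleared 0 line(s) (total 0); column heights now [0 0 3 4 2], max=4
Drop 3: J rot1 at col 3 lands with bottom-row=4; cleared 0 line(s) (total 0); column heights now [0 0 3 7 7], max=7

Answer: 0 0 3 7 7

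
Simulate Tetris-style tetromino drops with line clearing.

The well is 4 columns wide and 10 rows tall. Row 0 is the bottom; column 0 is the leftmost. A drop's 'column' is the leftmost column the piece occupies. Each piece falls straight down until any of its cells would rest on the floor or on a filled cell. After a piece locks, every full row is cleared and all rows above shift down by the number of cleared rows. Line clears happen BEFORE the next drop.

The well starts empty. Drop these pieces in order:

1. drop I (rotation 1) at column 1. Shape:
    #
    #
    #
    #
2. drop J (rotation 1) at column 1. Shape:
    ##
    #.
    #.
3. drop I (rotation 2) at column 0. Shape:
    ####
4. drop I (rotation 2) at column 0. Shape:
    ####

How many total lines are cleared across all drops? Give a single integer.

Answer: 2

Derivation:
Drop 1: I rot1 at col 1 lands with bottom-row=0; cleared 0 line(s) (total 0); column heights now [0 4 0 0], max=4
Drop 2: J rot1 at col 1 lands with bottom-row=4; cleared 0 line(s) (total 0); column heights now [0 7 7 0], max=7
Drop 3: I rot2 at col 0 lands with bottom-row=7; cleared 1 line(s) (total 1); column heights now [0 7 7 0], max=7
Drop 4: I rot2 at col 0 lands with bottom-row=7; cleared 1 line(s) (total 2); column heights now [0 7 7 0], max=7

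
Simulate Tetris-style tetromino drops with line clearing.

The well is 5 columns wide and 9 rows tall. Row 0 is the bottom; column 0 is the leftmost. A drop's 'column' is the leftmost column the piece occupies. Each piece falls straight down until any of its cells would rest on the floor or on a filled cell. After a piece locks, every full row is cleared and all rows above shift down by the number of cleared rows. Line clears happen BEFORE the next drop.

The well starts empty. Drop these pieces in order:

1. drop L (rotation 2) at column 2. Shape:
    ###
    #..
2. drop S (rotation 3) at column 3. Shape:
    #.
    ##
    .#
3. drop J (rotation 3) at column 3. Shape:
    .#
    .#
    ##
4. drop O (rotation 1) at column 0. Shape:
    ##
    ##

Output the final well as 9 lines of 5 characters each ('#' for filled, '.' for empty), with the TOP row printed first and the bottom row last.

Drop 1: L rot2 at col 2 lands with bottom-row=0; cleared 0 line(s) (total 0); column heights now [0 0 2 2 2], max=2
Drop 2: S rot3 at col 3 lands with bottom-row=2; cleared 0 line(s) (total 0); column heights now [0 0 2 5 4], max=5
Drop 3: J rot3 at col 3 lands with bottom-row=5; cleared 0 line(s) (total 0); column heights now [0 0 2 6 8], max=8
Drop 4: O rot1 at col 0 lands with bottom-row=0; cleared 1 line(s) (total 1); column heights now [1 1 1 5 7], max=7

Answer: .....
.....
....#
....#
...##
...#.
...##
....#
###..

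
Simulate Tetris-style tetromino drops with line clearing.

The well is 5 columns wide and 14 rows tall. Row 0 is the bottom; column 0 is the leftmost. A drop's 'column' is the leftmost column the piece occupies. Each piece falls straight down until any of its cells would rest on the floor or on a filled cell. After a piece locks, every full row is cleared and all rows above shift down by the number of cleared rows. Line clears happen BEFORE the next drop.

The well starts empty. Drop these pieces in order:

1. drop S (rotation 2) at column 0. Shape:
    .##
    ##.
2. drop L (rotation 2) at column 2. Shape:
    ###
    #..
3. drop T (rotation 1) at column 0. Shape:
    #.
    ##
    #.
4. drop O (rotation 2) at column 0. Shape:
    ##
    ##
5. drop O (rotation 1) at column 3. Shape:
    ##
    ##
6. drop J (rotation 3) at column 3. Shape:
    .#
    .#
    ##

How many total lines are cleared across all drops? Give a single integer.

Drop 1: S rot2 at col 0 lands with bottom-row=0; cleared 0 line(s) (total 0); column heights now [1 2 2 0 0], max=2
Drop 2: L rot2 at col 2 lands with bottom-row=2; cleared 0 line(s) (total 0); column heights now [1 2 4 4 4], max=4
Drop 3: T rot1 at col 0 lands with bottom-row=1; cleared 0 line(s) (total 0); column heights now [4 3 4 4 4], max=4
Drop 4: O rot2 at col 0 lands with bottom-row=4; cleared 0 line(s) (total 0); column heights now [6 6 4 4 4], max=6
Drop 5: O rot1 at col 3 lands with bottom-row=4; cleared 0 line(s) (total 0); column heights now [6 6 4 6 6], max=6
Drop 6: J rot3 at col 3 lands with bottom-row=6; cleared 0 line(s) (total 0); column heights now [6 6 4 7 9], max=9

Answer: 0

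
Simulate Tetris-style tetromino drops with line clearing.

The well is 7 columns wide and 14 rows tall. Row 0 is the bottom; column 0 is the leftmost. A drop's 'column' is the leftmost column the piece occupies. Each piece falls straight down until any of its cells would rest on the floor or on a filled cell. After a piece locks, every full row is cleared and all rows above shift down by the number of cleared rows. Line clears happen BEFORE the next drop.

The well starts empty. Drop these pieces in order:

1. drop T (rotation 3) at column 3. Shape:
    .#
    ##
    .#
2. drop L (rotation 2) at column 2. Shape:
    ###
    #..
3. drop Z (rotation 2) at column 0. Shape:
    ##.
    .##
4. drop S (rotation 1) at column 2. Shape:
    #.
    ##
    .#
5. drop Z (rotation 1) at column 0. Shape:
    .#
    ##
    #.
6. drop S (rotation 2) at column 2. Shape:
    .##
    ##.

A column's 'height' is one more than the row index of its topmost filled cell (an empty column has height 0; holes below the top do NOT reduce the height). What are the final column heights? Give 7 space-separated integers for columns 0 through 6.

Answer: 8 9 8 9 9 0 0

Derivation:
Drop 1: T rot3 at col 3 lands with bottom-row=0; cleared 0 line(s) (total 0); column heights now [0 0 0 2 3 0 0], max=3
Drop 2: L rot2 at col 2 lands with bottom-row=2; cleared 0 line(s) (total 0); column heights now [0 0 4 4 4 0 0], max=4
Drop 3: Z rot2 at col 0 lands with bottom-row=4; cleared 0 line(s) (total 0); column heights now [6 6 5 4 4 0 0], max=6
Drop 4: S rot1 at col 2 lands with bottom-row=4; cleared 0 line(s) (total 0); column heights now [6 6 7 6 4 0 0], max=7
Drop 5: Z rot1 at col 0 lands with bottom-row=6; cleared 0 line(s) (total 0); column heights now [8 9 7 6 4 0 0], max=9
Drop 6: S rot2 at col 2 lands with bottom-row=7; cleared 0 line(s) (total 0); column heights now [8 9 8 9 9 0 0], max=9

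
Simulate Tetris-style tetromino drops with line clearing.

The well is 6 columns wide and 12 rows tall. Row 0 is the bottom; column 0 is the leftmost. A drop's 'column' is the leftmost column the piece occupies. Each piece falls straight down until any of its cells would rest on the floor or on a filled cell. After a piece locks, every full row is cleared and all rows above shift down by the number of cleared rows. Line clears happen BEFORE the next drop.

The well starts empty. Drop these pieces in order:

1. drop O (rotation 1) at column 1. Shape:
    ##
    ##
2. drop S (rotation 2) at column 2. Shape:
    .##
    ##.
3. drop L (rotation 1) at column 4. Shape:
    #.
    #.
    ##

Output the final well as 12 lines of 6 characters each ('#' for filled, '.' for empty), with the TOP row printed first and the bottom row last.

Answer: ......
......
......
......
......
....#.
....#.
....##
...##.
..##..
.##...
.##...

Derivation:
Drop 1: O rot1 at col 1 lands with bottom-row=0; cleared 0 line(s) (total 0); column heights now [0 2 2 0 0 0], max=2
Drop 2: S rot2 at col 2 lands with bottom-row=2; cleared 0 line(s) (total 0); column heights now [0 2 3 4 4 0], max=4
Drop 3: L rot1 at col 4 lands with bottom-row=4; cleared 0 line(s) (total 0); column heights now [0 2 3 4 7 5], max=7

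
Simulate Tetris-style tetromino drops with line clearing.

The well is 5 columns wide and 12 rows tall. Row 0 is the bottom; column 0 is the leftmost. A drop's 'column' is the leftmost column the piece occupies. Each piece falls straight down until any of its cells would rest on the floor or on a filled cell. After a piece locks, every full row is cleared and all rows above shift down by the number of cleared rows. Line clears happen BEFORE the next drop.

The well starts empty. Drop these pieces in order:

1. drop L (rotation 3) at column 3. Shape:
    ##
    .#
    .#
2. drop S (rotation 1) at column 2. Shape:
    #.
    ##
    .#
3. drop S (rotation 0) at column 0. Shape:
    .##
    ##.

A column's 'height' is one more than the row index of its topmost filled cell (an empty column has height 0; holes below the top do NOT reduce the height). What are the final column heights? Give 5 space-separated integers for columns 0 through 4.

Drop 1: L rot3 at col 3 lands with bottom-row=0; cleared 0 line(s) (total 0); column heights now [0 0 0 3 3], max=3
Drop 2: S rot1 at col 2 lands with bottom-row=3; cleared 0 line(s) (total 0); column heights now [0 0 6 5 3], max=6
Drop 3: S rot0 at col 0 lands with bottom-row=5; cleared 0 line(s) (total 0); column heights now [6 7 7 5 3], max=7

Answer: 6 7 7 5 3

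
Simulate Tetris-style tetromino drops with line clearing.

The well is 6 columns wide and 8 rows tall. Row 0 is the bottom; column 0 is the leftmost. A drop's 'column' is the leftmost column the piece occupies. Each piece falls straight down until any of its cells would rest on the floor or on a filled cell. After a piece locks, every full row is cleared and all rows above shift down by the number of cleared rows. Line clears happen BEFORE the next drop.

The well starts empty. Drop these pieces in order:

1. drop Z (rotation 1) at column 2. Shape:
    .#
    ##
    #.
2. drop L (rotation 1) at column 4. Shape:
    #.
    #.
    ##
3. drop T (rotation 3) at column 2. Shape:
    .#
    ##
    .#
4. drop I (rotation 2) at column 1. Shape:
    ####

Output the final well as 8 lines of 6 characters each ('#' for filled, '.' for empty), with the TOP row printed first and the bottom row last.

Answer: ......
.####.
...#..
..##..
...#..
...##.
..###.
..#.##

Derivation:
Drop 1: Z rot1 at col 2 lands with bottom-row=0; cleared 0 line(s) (total 0); column heights now [0 0 2 3 0 0], max=3
Drop 2: L rot1 at col 4 lands with bottom-row=0; cleared 0 line(s) (total 0); column heights now [0 0 2 3 3 1], max=3
Drop 3: T rot3 at col 2 lands with bottom-row=3; cleared 0 line(s) (total 0); column heights now [0 0 5 6 3 1], max=6
Drop 4: I rot2 at col 1 lands with bottom-row=6; cleared 0 line(s) (total 0); column heights now [0 7 7 7 7 1], max=7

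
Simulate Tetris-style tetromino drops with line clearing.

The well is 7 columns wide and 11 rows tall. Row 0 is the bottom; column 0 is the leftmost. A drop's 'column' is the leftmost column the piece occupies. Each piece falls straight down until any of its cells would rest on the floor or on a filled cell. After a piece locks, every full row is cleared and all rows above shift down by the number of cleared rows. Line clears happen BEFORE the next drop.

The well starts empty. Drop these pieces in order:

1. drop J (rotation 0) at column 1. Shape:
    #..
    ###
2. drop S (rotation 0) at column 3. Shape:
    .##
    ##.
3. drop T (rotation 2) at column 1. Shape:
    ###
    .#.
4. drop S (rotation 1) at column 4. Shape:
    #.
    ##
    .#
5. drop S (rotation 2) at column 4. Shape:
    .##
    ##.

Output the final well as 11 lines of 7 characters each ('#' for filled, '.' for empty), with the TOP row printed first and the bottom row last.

Answer: .......
.......
.......
.....##
....##.
....#..
....##.
.....#.
.#####.
.####..
.###...

Derivation:
Drop 1: J rot0 at col 1 lands with bottom-row=0; cleared 0 line(s) (total 0); column heights now [0 2 1 1 0 0 0], max=2
Drop 2: S rot0 at col 3 lands with bottom-row=1; cleared 0 line(s) (total 0); column heights now [0 2 1 2 3 3 0], max=3
Drop 3: T rot2 at col 1 lands with bottom-row=1; cleared 0 line(s) (total 0); column heights now [0 3 3 3 3 3 0], max=3
Drop 4: S rot1 at col 4 lands with bottom-row=3; cleared 0 line(s) (total 0); column heights now [0 3 3 3 6 5 0], max=6
Drop 5: S rot2 at col 4 lands with bottom-row=6; cleared 0 line(s) (total 0); column heights now [0 3 3 3 7 8 8], max=8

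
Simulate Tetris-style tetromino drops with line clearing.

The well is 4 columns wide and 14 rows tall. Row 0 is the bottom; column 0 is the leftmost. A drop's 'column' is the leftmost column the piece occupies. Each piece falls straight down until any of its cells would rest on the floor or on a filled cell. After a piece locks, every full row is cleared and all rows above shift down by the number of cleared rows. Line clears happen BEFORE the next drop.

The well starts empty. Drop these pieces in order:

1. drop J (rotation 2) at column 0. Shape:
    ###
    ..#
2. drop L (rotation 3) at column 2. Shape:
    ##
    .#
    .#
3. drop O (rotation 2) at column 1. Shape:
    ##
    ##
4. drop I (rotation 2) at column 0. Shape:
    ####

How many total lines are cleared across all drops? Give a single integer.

Drop 1: J rot2 at col 0 lands with bottom-row=0; cleared 0 line(s) (total 0); column heights now [2 2 2 0], max=2
Drop 2: L rot3 at col 2 lands with bottom-row=0; cleared 1 line(s) (total 1); column heights now [0 0 2 2], max=2
Drop 3: O rot2 at col 1 lands with bottom-row=2; cleared 0 line(s) (total 1); column heights now [0 4 4 2], max=4
Drop 4: I rot2 at col 0 lands with bottom-row=4; cleared 1 line(s) (total 2); column heights now [0 4 4 2], max=4

Answer: 2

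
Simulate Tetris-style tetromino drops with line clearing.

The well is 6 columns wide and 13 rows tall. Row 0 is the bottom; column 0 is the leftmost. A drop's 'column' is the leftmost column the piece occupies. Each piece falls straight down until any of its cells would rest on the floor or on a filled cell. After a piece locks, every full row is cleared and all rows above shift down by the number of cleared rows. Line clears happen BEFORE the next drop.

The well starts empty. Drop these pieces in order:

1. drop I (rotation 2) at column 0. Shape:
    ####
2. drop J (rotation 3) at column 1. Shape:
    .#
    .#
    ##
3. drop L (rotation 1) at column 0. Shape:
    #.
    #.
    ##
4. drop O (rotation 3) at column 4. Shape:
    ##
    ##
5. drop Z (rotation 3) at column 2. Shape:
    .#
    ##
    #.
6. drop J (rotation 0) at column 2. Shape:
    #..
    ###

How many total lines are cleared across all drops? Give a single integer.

Answer: 1

Derivation:
Drop 1: I rot2 at col 0 lands with bottom-row=0; cleared 0 line(s) (total 0); column heights now [1 1 1 1 0 0], max=1
Drop 2: J rot3 at col 1 lands with bottom-row=1; cleared 0 line(s) (total 0); column heights now [1 2 4 1 0 0], max=4
Drop 3: L rot1 at col 0 lands with bottom-row=2; cleared 0 line(s) (total 0); column heights now [5 3 4 1 0 0], max=5
Drop 4: O rot3 at col 4 lands with bottom-row=0; cleared 1 line(s) (total 1); column heights now [4 2 3 0 1 1], max=4
Drop 5: Z rot3 at col 2 lands with bottom-row=3; cleared 0 line(s) (total 1); column heights now [4 2 5 6 1 1], max=6
Drop 6: J rot0 at col 2 lands with bottom-row=6; cleared 0 line(s) (total 1); column heights now [4 2 8 7 7 1], max=8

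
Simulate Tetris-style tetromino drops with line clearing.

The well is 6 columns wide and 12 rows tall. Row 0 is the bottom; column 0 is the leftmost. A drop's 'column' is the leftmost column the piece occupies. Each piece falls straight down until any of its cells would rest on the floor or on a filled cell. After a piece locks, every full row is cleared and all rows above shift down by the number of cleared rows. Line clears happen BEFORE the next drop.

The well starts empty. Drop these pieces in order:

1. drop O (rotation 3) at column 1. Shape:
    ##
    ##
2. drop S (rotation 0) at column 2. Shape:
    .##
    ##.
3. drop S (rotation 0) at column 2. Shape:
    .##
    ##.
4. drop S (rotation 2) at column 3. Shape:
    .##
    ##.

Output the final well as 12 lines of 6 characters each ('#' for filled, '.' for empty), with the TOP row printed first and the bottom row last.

Drop 1: O rot3 at col 1 lands with bottom-row=0; cleared 0 line(s) (total 0); column heights now [0 2 2 0 0 0], max=2
Drop 2: S rot0 at col 2 lands with bottom-row=2; cleared 0 line(s) (total 0); column heights now [0 2 3 4 4 0], max=4
Drop 3: S rot0 at col 2 lands with bottom-row=4; cleared 0 line(s) (total 0); column heights now [0 2 5 6 6 0], max=6
Drop 4: S rot2 at col 3 lands with bottom-row=6; cleared 0 line(s) (total 0); column heights now [0 2 5 7 8 8], max=8

Answer: ......
......
......
......
....##
...##.
...##.
..##..
...##.
..##..
.##...
.##...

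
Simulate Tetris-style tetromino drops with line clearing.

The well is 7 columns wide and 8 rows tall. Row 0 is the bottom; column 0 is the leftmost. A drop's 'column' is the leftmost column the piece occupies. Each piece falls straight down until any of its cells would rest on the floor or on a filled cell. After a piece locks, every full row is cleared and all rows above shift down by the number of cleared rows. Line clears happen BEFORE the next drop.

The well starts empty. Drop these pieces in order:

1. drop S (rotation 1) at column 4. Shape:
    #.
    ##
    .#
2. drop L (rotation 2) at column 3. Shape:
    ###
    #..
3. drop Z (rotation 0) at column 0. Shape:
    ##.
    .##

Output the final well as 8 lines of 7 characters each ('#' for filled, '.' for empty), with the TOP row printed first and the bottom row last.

Drop 1: S rot1 at col 4 lands with bottom-row=0; cleared 0 line(s) (total 0); column heights now [0 0 0 0 3 2 0], max=3
Drop 2: L rot2 at col 3 lands with bottom-row=2; cleared 0 line(s) (total 0); column heights now [0 0 0 4 4 4 0], max=4
Drop 3: Z rot0 at col 0 lands with bottom-row=0; cleared 0 line(s) (total 0); column heights now [2 2 1 4 4 4 0], max=4

Answer: .......
.......
.......
.......
...###.
...##..
##..##.
.##..#.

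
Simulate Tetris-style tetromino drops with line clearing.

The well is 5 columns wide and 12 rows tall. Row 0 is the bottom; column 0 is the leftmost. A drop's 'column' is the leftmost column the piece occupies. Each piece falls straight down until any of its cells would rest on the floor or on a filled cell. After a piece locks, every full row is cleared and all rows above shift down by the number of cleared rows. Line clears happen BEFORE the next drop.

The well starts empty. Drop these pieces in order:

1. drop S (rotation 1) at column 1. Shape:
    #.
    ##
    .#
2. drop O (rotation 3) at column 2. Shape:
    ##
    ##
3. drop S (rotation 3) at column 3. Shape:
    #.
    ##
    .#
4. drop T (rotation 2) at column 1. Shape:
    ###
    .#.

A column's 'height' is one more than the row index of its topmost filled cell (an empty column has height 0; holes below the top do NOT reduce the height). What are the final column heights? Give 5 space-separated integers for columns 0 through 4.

Answer: 0 7 7 7 5

Derivation:
Drop 1: S rot1 at col 1 lands with bottom-row=0; cleared 0 line(s) (total 0); column heights now [0 3 2 0 0], max=3
Drop 2: O rot3 at col 2 lands with bottom-row=2; cleared 0 line(s) (total 0); column heights now [0 3 4 4 0], max=4
Drop 3: S rot3 at col 3 lands with bottom-row=3; cleared 0 line(s) (total 0); column heights now [0 3 4 6 5], max=6
Drop 4: T rot2 at col 1 lands with bottom-row=5; cleared 0 line(s) (total 0); column heights now [0 7 7 7 5], max=7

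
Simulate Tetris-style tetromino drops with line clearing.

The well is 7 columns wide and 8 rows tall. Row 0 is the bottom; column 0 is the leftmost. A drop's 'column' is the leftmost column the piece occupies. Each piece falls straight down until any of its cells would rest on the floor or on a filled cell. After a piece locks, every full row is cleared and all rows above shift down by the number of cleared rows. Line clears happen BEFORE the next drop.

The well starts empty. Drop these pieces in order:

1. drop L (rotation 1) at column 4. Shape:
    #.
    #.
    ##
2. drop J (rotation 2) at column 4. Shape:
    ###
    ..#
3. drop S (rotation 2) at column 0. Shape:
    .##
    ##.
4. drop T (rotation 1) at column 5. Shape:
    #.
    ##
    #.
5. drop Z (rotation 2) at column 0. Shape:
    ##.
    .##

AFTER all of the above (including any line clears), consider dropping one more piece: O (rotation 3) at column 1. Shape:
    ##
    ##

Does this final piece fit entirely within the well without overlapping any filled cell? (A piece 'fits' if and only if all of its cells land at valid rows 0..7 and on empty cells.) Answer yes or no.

Drop 1: L rot1 at col 4 lands with bottom-row=0; cleared 0 line(s) (total 0); column heights now [0 0 0 0 3 1 0], max=3
Drop 2: J rot2 at col 4 lands with bottom-row=2; cleared 0 line(s) (total 0); column heights now [0 0 0 0 4 4 4], max=4
Drop 3: S rot2 at col 0 lands with bottom-row=0; cleared 0 line(s) (total 0); column heights now [1 2 2 0 4 4 4], max=4
Drop 4: T rot1 at col 5 lands with bottom-row=4; cleared 0 line(s) (total 0); column heights now [1 2 2 0 4 7 6], max=7
Drop 5: Z rot2 at col 0 lands with bottom-row=2; cleared 0 line(s) (total 0); column heights now [4 4 3 0 4 7 6], max=7
Test piece O rot3 at col 1 (width 2): heights before test = [4 4 3 0 4 7 6]; fits = True

Answer: yes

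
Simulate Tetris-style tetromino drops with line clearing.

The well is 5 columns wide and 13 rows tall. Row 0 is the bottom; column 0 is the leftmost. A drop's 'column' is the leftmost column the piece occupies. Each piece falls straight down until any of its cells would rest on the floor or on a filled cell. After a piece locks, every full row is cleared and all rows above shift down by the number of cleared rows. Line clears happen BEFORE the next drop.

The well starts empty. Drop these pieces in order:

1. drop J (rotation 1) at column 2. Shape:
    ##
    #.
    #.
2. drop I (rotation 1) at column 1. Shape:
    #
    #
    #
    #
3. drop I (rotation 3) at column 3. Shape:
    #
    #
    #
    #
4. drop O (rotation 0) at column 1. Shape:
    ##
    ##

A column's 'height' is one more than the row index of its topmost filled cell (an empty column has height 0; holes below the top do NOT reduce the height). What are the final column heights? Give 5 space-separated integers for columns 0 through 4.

Drop 1: J rot1 at col 2 lands with bottom-row=0; cleared 0 line(s) (total 0); column heights now [0 0 3 3 0], max=3
Drop 2: I rot1 at col 1 lands with bottom-row=0; cleared 0 line(s) (total 0); column heights now [0 4 3 3 0], max=4
Drop 3: I rot3 at col 3 lands with bottom-row=3; cleared 0 line(s) (total 0); column heights now [0 4 3 7 0], max=7
Drop 4: O rot0 at col 1 lands with bottom-row=4; cleared 0 line(s) (total 0); column heights now [0 6 6 7 0], max=7

Answer: 0 6 6 7 0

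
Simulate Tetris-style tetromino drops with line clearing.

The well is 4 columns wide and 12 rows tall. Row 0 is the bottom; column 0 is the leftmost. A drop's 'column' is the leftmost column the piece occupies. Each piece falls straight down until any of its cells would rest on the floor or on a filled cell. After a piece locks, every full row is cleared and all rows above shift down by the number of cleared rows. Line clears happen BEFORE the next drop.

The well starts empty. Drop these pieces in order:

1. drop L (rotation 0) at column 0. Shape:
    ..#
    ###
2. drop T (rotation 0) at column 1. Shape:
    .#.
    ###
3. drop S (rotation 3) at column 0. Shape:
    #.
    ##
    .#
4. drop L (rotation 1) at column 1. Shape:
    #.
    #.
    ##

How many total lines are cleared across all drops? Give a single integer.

Drop 1: L rot0 at col 0 lands with bottom-row=0; cleared 0 line(s) (total 0); column heights now [1 1 2 0], max=2
Drop 2: T rot0 at col 1 lands with bottom-row=2; cleared 0 line(s) (total 0); column heights now [1 3 4 3], max=4
Drop 3: S rot3 at col 0 lands with bottom-row=3; cleared 0 line(s) (total 0); column heights now [6 5 4 3], max=6
Drop 4: L rot1 at col 1 lands with bottom-row=5; cleared 0 line(s) (total 0); column heights now [6 8 6 3], max=8

Answer: 0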